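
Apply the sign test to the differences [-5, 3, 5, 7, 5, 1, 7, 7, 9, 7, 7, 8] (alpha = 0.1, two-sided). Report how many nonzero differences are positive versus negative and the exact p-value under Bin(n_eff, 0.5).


Step 1: Discard zero differences. Original n = 12; n_eff = number of nonzero differences = 12.
Nonzero differences (with sign): -5, +3, +5, +7, +5, +1, +7, +7, +9, +7, +7, +8
Step 2: Count signs: positive = 11, negative = 1.
Step 3: Under H0: P(positive) = 0.5, so the number of positives S ~ Bin(12, 0.5).
Step 4: Two-sided exact p-value = sum of Bin(12,0.5) probabilities at or below the observed probability = 0.006348.
Step 5: alpha = 0.1. reject H0.

n_eff = 12, pos = 11, neg = 1, p = 0.006348, reject H0.


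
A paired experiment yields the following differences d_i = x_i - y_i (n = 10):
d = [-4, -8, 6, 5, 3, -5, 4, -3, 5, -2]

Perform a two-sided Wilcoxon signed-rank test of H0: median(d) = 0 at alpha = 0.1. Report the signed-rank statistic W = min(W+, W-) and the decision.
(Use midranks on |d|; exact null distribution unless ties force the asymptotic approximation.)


Step 1: Drop any zero differences (none here) and take |d_i|.
|d| = [4, 8, 6, 5, 3, 5, 4, 3, 5, 2]
Step 2: Midrank |d_i| (ties get averaged ranks).
ranks: |4|->4.5, |8|->10, |6|->9, |5|->7, |3|->2.5, |5|->7, |4|->4.5, |3|->2.5, |5|->7, |2|->1
Step 3: Attach original signs; sum ranks with positive sign and with negative sign.
W+ = 9 + 7 + 2.5 + 4.5 + 7 = 30
W- = 4.5 + 10 + 7 + 2.5 + 1 = 25
(Check: W+ + W- = 55 should equal n(n+1)/2 = 55.)
Step 4: Test statistic W = min(W+, W-) = 25.
Step 5: Ties in |d|, so use the tie-corrected normal approximation.
        E[W] = n(n+1)/4 = 10*11/4 = 27.5.
        Tie groups: |d|=3 (t=2), |d|=4 (t=2), |d|=5 (t=3); sum(t^3 - t) = 36.
        Var[W] = n(n+1)(2n+1)/24 - sum(t^3-t)/48 = 2310/24 - 36/48 = 95.5.
        z = (W - E[W]) / sqrt(Var[W]) = (25 - 27.5) / 9.7724 = -0.2558.
        Two-sided p = 2*Phi(z) = 0.798088.
Step 6: alpha = 0.1. fail to reject H0.

W+ = 30, W- = 25, W = min = 25, p = 0.798088, fail to reject H0.


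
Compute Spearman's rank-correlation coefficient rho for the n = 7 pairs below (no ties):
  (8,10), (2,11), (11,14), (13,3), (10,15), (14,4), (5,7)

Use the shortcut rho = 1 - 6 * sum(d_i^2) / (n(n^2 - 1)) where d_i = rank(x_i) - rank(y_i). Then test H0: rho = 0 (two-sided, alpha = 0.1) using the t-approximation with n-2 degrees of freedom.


Step 1: Rank x and y separately (midranks; no ties here).
rank(x): 8->3, 2->1, 11->5, 13->6, 10->4, 14->7, 5->2
rank(y): 10->4, 11->5, 14->6, 3->1, 15->7, 4->2, 7->3
Step 2: d_i = R_x(i) - R_y(i); compute d_i^2.
  (3-4)^2=1, (1-5)^2=16, (5-6)^2=1, (6-1)^2=25, (4-7)^2=9, (7-2)^2=25, (2-3)^2=1
sum(d^2) = 78.
Step 3: rho = 1 - 6*78 / (7*(7^2 - 1)) = 1 - 468/336 = -0.392857.
Step 4: Under H0, t = rho * sqrt((n-2)/(1-rho^2)) = -0.9553 ~ t(5).
Step 5: Two-sided p-value from the t-distribution with 5 df = 0.383317.
Step 6: alpha = 0.1. fail to reject H0.

rho = -0.3929, p = 0.383317, fail to reject H0 at alpha = 0.1.


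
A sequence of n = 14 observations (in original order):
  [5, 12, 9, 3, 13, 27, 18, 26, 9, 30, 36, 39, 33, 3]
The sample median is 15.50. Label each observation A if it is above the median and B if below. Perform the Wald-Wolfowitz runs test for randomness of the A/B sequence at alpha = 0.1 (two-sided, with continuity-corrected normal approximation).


Step 1: Compute median = 15.50; label A = above, B = below.
Labels in order: BBBBBAAABAAAAB  (n_A = 7, n_B = 7)
Step 2: Count runs R = 5.
Step 3: Under H0 (random ordering), E[R] = 2*n_A*n_B/(n_A+n_B) + 1 = 2*7*7/14 + 1 = 8.0000.
        Var[R] = 2*n_A*n_B*(2*n_A*n_B - n_A - n_B) / ((n_A+n_B)^2 * (n_A+n_B-1)) = 8232/2548 = 3.2308.
        SD[R] = 1.7974.
Step 4: Continuity-corrected z = (R + 0.5 - E[R]) / SD[R] = (5 + 0.5 - 8.0000) / 1.7974 = -1.3909.
Step 5: Two-sided p-value via normal approximation = 2*(1 - Phi(|z|)) = 0.164264.
Step 6: alpha = 0.1. fail to reject H0.

R = 5, z = -1.3909, p = 0.164264, fail to reject H0.


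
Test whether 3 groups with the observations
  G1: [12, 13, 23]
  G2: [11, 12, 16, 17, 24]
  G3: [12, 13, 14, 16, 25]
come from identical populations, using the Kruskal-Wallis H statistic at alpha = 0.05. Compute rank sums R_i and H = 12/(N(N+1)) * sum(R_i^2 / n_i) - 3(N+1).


Step 1: Combine all N = 13 observations and assign midranks.
sorted (value, group, rank): (11,G2,1), (12,G1,3), (12,G2,3), (12,G3,3), (13,G1,5.5), (13,G3,5.5), (14,G3,7), (16,G2,8.5), (16,G3,8.5), (17,G2,10), (23,G1,11), (24,G2,12), (25,G3,13)
Step 2: Sum ranks within each group.
R_1 = 19.5 (n_1 = 3)
R_2 = 34.5 (n_2 = 5)
R_3 = 37 (n_3 = 5)
Step 3: H = 12/(N(N+1)) * sum(R_i^2/n_i) - 3(N+1)
     = 12/(13*14) * (19.5^2/3 + 34.5^2/5 + 37^2/5) - 3*14
     = 0.065934 * 638.6 - 42
     = 0.105495.
Step 4: Ties present; correction factor C = 1 - 36/(13^3 - 13) = 0.983516. Corrected H = 0.105495 / 0.983516 = 0.107263.
Step 5: Under H0, H ~ chi^2(2); p-value = 0.947782.
Step 6: alpha = 0.05. fail to reject H0.

H = 0.1073, df = 2, p = 0.947782, fail to reject H0.


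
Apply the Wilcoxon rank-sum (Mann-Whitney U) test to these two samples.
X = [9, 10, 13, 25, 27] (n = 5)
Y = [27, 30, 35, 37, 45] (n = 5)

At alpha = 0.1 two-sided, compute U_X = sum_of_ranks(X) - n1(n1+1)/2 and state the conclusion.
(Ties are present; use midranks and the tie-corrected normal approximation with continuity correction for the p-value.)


Step 1: Combine and sort all 10 observations; assign midranks.
sorted (value, group): (9,X), (10,X), (13,X), (25,X), (27,X), (27,Y), (30,Y), (35,Y), (37,Y), (45,Y)
ranks: 9->1, 10->2, 13->3, 25->4, 27->5.5, 27->5.5, 30->7, 35->8, 37->9, 45->10
Step 2: Rank sum for X: R1 = 1 + 2 + 3 + 4 + 5.5 = 15.5.
Step 3: U_X = R1 - n1(n1+1)/2 = 15.5 - 5*6/2 = 15.5 - 15 = 0.5.
       U_Y = n1*n2 - U_X = 25 - 0.5 = 24.5.
Step 4: Ties are present, so use the tie-corrected normal approximation (with continuity correction) for the p-value.
Step 5: p-value = 0.015971; compare to alpha = 0.1. reject H0.

U_X = 0.5, p = 0.015971, reject H0 at alpha = 0.1.


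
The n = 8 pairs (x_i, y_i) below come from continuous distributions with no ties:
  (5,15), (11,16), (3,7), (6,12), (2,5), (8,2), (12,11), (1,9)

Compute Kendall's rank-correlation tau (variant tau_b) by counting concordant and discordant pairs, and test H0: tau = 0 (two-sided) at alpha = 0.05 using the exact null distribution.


Step 1: Enumerate the 28 unordered pairs (i,j) with i<j and classify each by sign(x_j-x_i) * sign(y_j-y_i).
  (1,2):dx=+6,dy=+1->C; (1,3):dx=-2,dy=-8->C; (1,4):dx=+1,dy=-3->D; (1,5):dx=-3,dy=-10->C
  (1,6):dx=+3,dy=-13->D; (1,7):dx=+7,dy=-4->D; (1,8):dx=-4,dy=-6->C; (2,3):dx=-8,dy=-9->C
  (2,4):dx=-5,dy=-4->C; (2,5):dx=-9,dy=-11->C; (2,6):dx=-3,dy=-14->C; (2,7):dx=+1,dy=-5->D
  (2,8):dx=-10,dy=-7->C; (3,4):dx=+3,dy=+5->C; (3,5):dx=-1,dy=-2->C; (3,6):dx=+5,dy=-5->D
  (3,7):dx=+9,dy=+4->C; (3,8):dx=-2,dy=+2->D; (4,5):dx=-4,dy=-7->C; (4,6):dx=+2,dy=-10->D
  (4,7):dx=+6,dy=-1->D; (4,8):dx=-5,dy=-3->C; (5,6):dx=+6,dy=-3->D; (5,7):dx=+10,dy=+6->C
  (5,8):dx=-1,dy=+4->D; (6,7):dx=+4,dy=+9->C; (6,8):dx=-7,dy=+7->D; (7,8):dx=-11,dy=-2->C
Step 2: C = 17, D = 11, total pairs = 28.
Step 3: tau = (C - D)/(n(n-1)/2) = (17 - 11)/28 = 0.214286.
Step 4: Exact two-sided p-value (enumerate n! = 40320 permutations of y under H0): p = 0.548413.
Step 5: alpha = 0.05. fail to reject H0.

tau_b = 0.2143 (C=17, D=11), p = 0.548413, fail to reject H0.


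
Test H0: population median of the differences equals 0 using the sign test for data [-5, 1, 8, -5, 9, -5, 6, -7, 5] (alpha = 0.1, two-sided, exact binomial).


Step 1: Discard zero differences. Original n = 9; n_eff = number of nonzero differences = 9.
Nonzero differences (with sign): -5, +1, +8, -5, +9, -5, +6, -7, +5
Step 2: Count signs: positive = 5, negative = 4.
Step 3: Under H0: P(positive) = 0.5, so the number of positives S ~ Bin(9, 0.5).
Step 4: Two-sided exact p-value = sum of Bin(9,0.5) probabilities at or below the observed probability = 1.000000.
Step 5: alpha = 0.1. fail to reject H0.

n_eff = 9, pos = 5, neg = 4, p = 1.000000, fail to reject H0.


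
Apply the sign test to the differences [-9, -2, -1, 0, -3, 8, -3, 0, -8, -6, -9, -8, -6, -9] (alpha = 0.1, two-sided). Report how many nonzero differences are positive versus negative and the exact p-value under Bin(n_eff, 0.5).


Step 1: Discard zero differences. Original n = 14; n_eff = number of nonzero differences = 12.
Nonzero differences (with sign): -9, -2, -1, -3, +8, -3, -8, -6, -9, -8, -6, -9
Step 2: Count signs: positive = 1, negative = 11.
Step 3: Under H0: P(positive) = 0.5, so the number of positives S ~ Bin(12, 0.5).
Step 4: Two-sided exact p-value = sum of Bin(12,0.5) probabilities at or below the observed probability = 0.006348.
Step 5: alpha = 0.1. reject H0.

n_eff = 12, pos = 1, neg = 11, p = 0.006348, reject H0.


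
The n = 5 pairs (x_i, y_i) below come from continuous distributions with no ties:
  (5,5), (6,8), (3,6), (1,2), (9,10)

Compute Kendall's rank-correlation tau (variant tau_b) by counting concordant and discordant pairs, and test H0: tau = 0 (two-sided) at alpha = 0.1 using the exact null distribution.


Step 1: Enumerate the 10 unordered pairs (i,j) with i<j and classify each by sign(x_j-x_i) * sign(y_j-y_i).
  (1,2):dx=+1,dy=+3->C; (1,3):dx=-2,dy=+1->D; (1,4):dx=-4,dy=-3->C; (1,5):dx=+4,dy=+5->C
  (2,3):dx=-3,dy=-2->C; (2,4):dx=-5,dy=-6->C; (2,5):dx=+3,dy=+2->C; (3,4):dx=-2,dy=-4->C
  (3,5):dx=+6,dy=+4->C; (4,5):dx=+8,dy=+8->C
Step 2: C = 9, D = 1, total pairs = 10.
Step 3: tau = (C - D)/(n(n-1)/2) = (9 - 1)/10 = 0.800000.
Step 4: Exact two-sided p-value (enumerate n! = 120 permutations of y under H0): p = 0.083333.
Step 5: alpha = 0.1. reject H0.

tau_b = 0.8000 (C=9, D=1), p = 0.083333, reject H0.


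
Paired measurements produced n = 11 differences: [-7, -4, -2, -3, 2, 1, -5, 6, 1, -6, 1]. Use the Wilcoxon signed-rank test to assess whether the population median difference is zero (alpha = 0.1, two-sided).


Step 1: Drop any zero differences (none here) and take |d_i|.
|d| = [7, 4, 2, 3, 2, 1, 5, 6, 1, 6, 1]
Step 2: Midrank |d_i| (ties get averaged ranks).
ranks: |7|->11, |4|->7, |2|->4.5, |3|->6, |2|->4.5, |1|->2, |5|->8, |6|->9.5, |1|->2, |6|->9.5, |1|->2
Step 3: Attach original signs; sum ranks with positive sign and with negative sign.
W+ = 4.5 + 2 + 9.5 + 2 + 2 = 20
W- = 11 + 7 + 4.5 + 6 + 8 + 9.5 = 46
(Check: W+ + W- = 66 should equal n(n+1)/2 = 66.)
Step 4: Test statistic W = min(W+, W-) = 20.
Step 5: Ties in |d|, so use the tie-corrected normal approximation.
        E[W] = n(n+1)/4 = 11*12/4 = 33.
        Tie groups: |d|=1 (t=3), |d|=2 (t=2), |d|=6 (t=2); sum(t^3 - t) = 36.
        Var[W] = n(n+1)(2n+1)/24 - sum(t^3-t)/48 = 3036/24 - 36/48 = 125.75.
        z = (W - E[W]) / sqrt(Var[W]) = (20 - 33) / 11.2138 = -1.1593.
        Two-sided p = 2*Phi(z) = 0.246341.
Step 6: alpha = 0.1. fail to reject H0.

W+ = 20, W- = 46, W = min = 20, p = 0.246341, fail to reject H0.


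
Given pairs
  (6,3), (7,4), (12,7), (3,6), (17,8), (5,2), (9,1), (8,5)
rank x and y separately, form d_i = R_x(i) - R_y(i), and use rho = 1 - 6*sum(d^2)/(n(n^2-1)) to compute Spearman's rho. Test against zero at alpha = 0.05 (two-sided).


Step 1: Rank x and y separately (midranks; no ties here).
rank(x): 6->3, 7->4, 12->7, 3->1, 17->8, 5->2, 9->6, 8->5
rank(y): 3->3, 4->4, 7->7, 6->6, 8->8, 2->2, 1->1, 5->5
Step 2: d_i = R_x(i) - R_y(i); compute d_i^2.
  (3-3)^2=0, (4-4)^2=0, (7-7)^2=0, (1-6)^2=25, (8-8)^2=0, (2-2)^2=0, (6-1)^2=25, (5-5)^2=0
sum(d^2) = 50.
Step 3: rho = 1 - 6*50 / (8*(8^2 - 1)) = 1 - 300/504 = 0.404762.
Step 4: Under H0, t = rho * sqrt((n-2)/(1-rho^2)) = 1.0842 ~ t(6).
Step 5: Two-sided p-value from the t-distribution with 6 df = 0.319889.
Step 6: alpha = 0.05. fail to reject H0.

rho = 0.4048, p = 0.319889, fail to reject H0 at alpha = 0.05.


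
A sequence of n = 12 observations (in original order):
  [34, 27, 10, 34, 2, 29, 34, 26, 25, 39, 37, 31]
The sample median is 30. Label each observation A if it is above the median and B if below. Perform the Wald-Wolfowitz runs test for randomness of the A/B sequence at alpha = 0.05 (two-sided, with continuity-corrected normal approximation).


Step 1: Compute median = 30; label A = above, B = below.
Labels in order: ABBABBABBAAA  (n_A = 6, n_B = 6)
Step 2: Count runs R = 7.
Step 3: Under H0 (random ordering), E[R] = 2*n_A*n_B/(n_A+n_B) + 1 = 2*6*6/12 + 1 = 7.0000.
        Var[R] = 2*n_A*n_B*(2*n_A*n_B - n_A - n_B) / ((n_A+n_B)^2 * (n_A+n_B-1)) = 4320/1584 = 2.7273.
        SD[R] = 1.6514.
Step 4: R = E[R], so z = 0 with no continuity correction.
Step 5: Two-sided p-value via normal approximation = 2*(1 - Phi(|z|)) = 1.000000.
Step 6: alpha = 0.05. fail to reject H0.

R = 7, z = 0.0000, p = 1.000000, fail to reject H0.


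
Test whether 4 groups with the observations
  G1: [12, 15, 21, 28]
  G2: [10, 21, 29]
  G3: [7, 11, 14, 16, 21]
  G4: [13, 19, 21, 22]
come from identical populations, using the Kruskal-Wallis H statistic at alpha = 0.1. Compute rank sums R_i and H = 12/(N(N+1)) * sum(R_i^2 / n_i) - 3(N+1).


Step 1: Combine all N = 16 observations and assign midranks.
sorted (value, group, rank): (7,G3,1), (10,G2,2), (11,G3,3), (12,G1,4), (13,G4,5), (14,G3,6), (15,G1,7), (16,G3,8), (19,G4,9), (21,G1,11.5), (21,G2,11.5), (21,G3,11.5), (21,G4,11.5), (22,G4,14), (28,G1,15), (29,G2,16)
Step 2: Sum ranks within each group.
R_1 = 37.5 (n_1 = 4)
R_2 = 29.5 (n_2 = 3)
R_3 = 29.5 (n_3 = 5)
R_4 = 39.5 (n_4 = 4)
Step 3: H = 12/(N(N+1)) * sum(R_i^2/n_i) - 3(N+1)
     = 12/(16*17) * (37.5^2/4 + 29.5^2/3 + 29.5^2/5 + 39.5^2/4) - 3*17
     = 0.044118 * 1205.76 - 51
     = 2.195221.
Step 4: Ties present; correction factor C = 1 - 60/(16^3 - 16) = 0.985294. Corrected H = 2.195221 / 0.985294 = 2.227985.
Step 5: Under H0, H ~ chi^2(3); p-value = 0.526457.
Step 6: alpha = 0.1. fail to reject H0.

H = 2.2280, df = 3, p = 0.526457, fail to reject H0.


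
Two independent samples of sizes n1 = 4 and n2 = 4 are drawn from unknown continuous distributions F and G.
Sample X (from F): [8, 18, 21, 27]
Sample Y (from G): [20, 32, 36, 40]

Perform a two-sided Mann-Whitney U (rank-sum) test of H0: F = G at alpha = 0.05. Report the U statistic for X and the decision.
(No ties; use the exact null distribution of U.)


Step 1: Combine and sort all 8 observations; assign midranks.
sorted (value, group): (8,X), (18,X), (20,Y), (21,X), (27,X), (32,Y), (36,Y), (40,Y)
ranks: 8->1, 18->2, 20->3, 21->4, 27->5, 32->6, 36->7, 40->8
Step 2: Rank sum for X: R1 = 1 + 2 + 4 + 5 = 12.
Step 3: U_X = R1 - n1(n1+1)/2 = 12 - 4*5/2 = 12 - 10 = 2.
       U_Y = n1*n2 - U_X = 16 - 2 = 14.
Step 4: No ties, so the exact null distribution of U (based on enumerating the C(8,4) = 70 equally likely rank assignments) gives the two-sided p-value.
Step 5: p-value = 0.114286; compare to alpha = 0.05. fail to reject H0.

U_X = 2, p = 0.114286, fail to reject H0 at alpha = 0.05.


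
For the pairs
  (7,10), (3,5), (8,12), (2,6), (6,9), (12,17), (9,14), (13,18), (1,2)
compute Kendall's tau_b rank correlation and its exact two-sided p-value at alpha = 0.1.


Step 1: Enumerate the 36 unordered pairs (i,j) with i<j and classify each by sign(x_j-x_i) * sign(y_j-y_i).
  (1,2):dx=-4,dy=-5->C; (1,3):dx=+1,dy=+2->C; (1,4):dx=-5,dy=-4->C; (1,5):dx=-1,dy=-1->C
  (1,6):dx=+5,dy=+7->C; (1,7):dx=+2,dy=+4->C; (1,8):dx=+6,dy=+8->C; (1,9):dx=-6,dy=-8->C
  (2,3):dx=+5,dy=+7->C; (2,4):dx=-1,dy=+1->D; (2,5):dx=+3,dy=+4->C; (2,6):dx=+9,dy=+12->C
  (2,7):dx=+6,dy=+9->C; (2,8):dx=+10,dy=+13->C; (2,9):dx=-2,dy=-3->C; (3,4):dx=-6,dy=-6->C
  (3,5):dx=-2,dy=-3->C; (3,6):dx=+4,dy=+5->C; (3,7):dx=+1,dy=+2->C; (3,8):dx=+5,dy=+6->C
  (3,9):dx=-7,dy=-10->C; (4,5):dx=+4,dy=+3->C; (4,6):dx=+10,dy=+11->C; (4,7):dx=+7,dy=+8->C
  (4,8):dx=+11,dy=+12->C; (4,9):dx=-1,dy=-4->C; (5,6):dx=+6,dy=+8->C; (5,7):dx=+3,dy=+5->C
  (5,8):dx=+7,dy=+9->C; (5,9):dx=-5,dy=-7->C; (6,7):dx=-3,dy=-3->C; (6,8):dx=+1,dy=+1->C
  (6,9):dx=-11,dy=-15->C; (7,8):dx=+4,dy=+4->C; (7,9):dx=-8,dy=-12->C; (8,9):dx=-12,dy=-16->C
Step 2: C = 35, D = 1, total pairs = 36.
Step 3: tau = (C - D)/(n(n-1)/2) = (35 - 1)/36 = 0.944444.
Step 4: Exact two-sided p-value (enumerate n! = 362880 permutations of y under H0): p = 0.000050.
Step 5: alpha = 0.1. reject H0.

tau_b = 0.9444 (C=35, D=1), p = 0.000050, reject H0.


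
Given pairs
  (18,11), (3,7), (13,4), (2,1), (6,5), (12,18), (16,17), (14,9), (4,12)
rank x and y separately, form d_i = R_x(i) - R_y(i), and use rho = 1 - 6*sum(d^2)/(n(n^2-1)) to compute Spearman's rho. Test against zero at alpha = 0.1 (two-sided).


Step 1: Rank x and y separately (midranks; no ties here).
rank(x): 18->9, 3->2, 13->6, 2->1, 6->4, 12->5, 16->8, 14->7, 4->3
rank(y): 11->6, 7->4, 4->2, 1->1, 5->3, 18->9, 17->8, 9->5, 12->7
Step 2: d_i = R_x(i) - R_y(i); compute d_i^2.
  (9-6)^2=9, (2-4)^2=4, (6-2)^2=16, (1-1)^2=0, (4-3)^2=1, (5-9)^2=16, (8-8)^2=0, (7-5)^2=4, (3-7)^2=16
sum(d^2) = 66.
Step 3: rho = 1 - 6*66 / (9*(9^2 - 1)) = 1 - 396/720 = 0.450000.
Step 4: Under H0, t = rho * sqrt((n-2)/(1-rho^2)) = 1.3332 ~ t(7).
Step 5: Two-sided p-value from the t-distribution with 7 df = 0.224216.
Step 6: alpha = 0.1. fail to reject H0.

rho = 0.4500, p = 0.224216, fail to reject H0 at alpha = 0.1.


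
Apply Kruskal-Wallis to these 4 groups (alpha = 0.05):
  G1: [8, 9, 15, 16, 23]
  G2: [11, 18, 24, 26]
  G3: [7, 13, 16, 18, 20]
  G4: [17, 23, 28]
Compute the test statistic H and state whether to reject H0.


Step 1: Combine all N = 17 observations and assign midranks.
sorted (value, group, rank): (7,G3,1), (8,G1,2), (9,G1,3), (11,G2,4), (13,G3,5), (15,G1,6), (16,G1,7.5), (16,G3,7.5), (17,G4,9), (18,G2,10.5), (18,G3,10.5), (20,G3,12), (23,G1,13.5), (23,G4,13.5), (24,G2,15), (26,G2,16), (28,G4,17)
Step 2: Sum ranks within each group.
R_1 = 32 (n_1 = 5)
R_2 = 45.5 (n_2 = 4)
R_3 = 36 (n_3 = 5)
R_4 = 39.5 (n_4 = 3)
Step 3: H = 12/(N(N+1)) * sum(R_i^2/n_i) - 3(N+1)
     = 12/(17*18) * (32^2/5 + 45.5^2/4 + 36^2/5 + 39.5^2/3) - 3*18
     = 0.039216 * 1501.65 - 54
     = 4.888072.
Step 4: Ties present; correction factor C = 1 - 18/(17^3 - 17) = 0.996324. Corrected H = 4.888072 / 0.996324 = 4.906109.
Step 5: Under H0, H ~ chi^2(3); p-value = 0.178803.
Step 6: alpha = 0.05. fail to reject H0.

H = 4.9061, df = 3, p = 0.178803, fail to reject H0.


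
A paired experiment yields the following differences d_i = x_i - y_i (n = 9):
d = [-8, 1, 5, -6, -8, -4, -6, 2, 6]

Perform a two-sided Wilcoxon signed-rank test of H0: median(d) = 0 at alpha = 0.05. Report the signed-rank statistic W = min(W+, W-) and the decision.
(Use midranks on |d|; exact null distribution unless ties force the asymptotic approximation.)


Step 1: Drop any zero differences (none here) and take |d_i|.
|d| = [8, 1, 5, 6, 8, 4, 6, 2, 6]
Step 2: Midrank |d_i| (ties get averaged ranks).
ranks: |8|->8.5, |1|->1, |5|->4, |6|->6, |8|->8.5, |4|->3, |6|->6, |2|->2, |6|->6
Step 3: Attach original signs; sum ranks with positive sign and with negative sign.
W+ = 1 + 4 + 2 + 6 = 13
W- = 8.5 + 6 + 8.5 + 3 + 6 = 32
(Check: W+ + W- = 45 should equal n(n+1)/2 = 45.)
Step 4: Test statistic W = min(W+, W-) = 13.
Step 5: Ties in |d|, so use the tie-corrected normal approximation.
        E[W] = n(n+1)/4 = 9*10/4 = 22.5.
        Tie groups: |d|=6 (t=3), |d|=8 (t=2); sum(t^3 - t) = 30.
        Var[W] = n(n+1)(2n+1)/24 - sum(t^3-t)/48 = 1710/24 - 30/48 = 70.625.
        z = (W - E[W]) / sqrt(Var[W]) = (13 - 22.5) / 8.4039 = -1.1304.
        Two-sided p = 2*Phi(z) = 0.258294.
Step 6: alpha = 0.05. fail to reject H0.

W+ = 13, W- = 32, W = min = 13, p = 0.258294, fail to reject H0.


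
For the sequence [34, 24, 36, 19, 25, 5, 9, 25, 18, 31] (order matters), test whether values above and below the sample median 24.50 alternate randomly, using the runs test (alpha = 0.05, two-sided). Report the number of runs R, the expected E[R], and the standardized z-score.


Step 1: Compute median = 24.50; label A = above, B = below.
Labels in order: ABABABBABA  (n_A = 5, n_B = 5)
Step 2: Count runs R = 9.
Step 3: Under H0 (random ordering), E[R] = 2*n_A*n_B/(n_A+n_B) + 1 = 2*5*5/10 + 1 = 6.0000.
        Var[R] = 2*n_A*n_B*(2*n_A*n_B - n_A - n_B) / ((n_A+n_B)^2 * (n_A+n_B-1)) = 2000/900 = 2.2222.
        SD[R] = 1.4907.
Step 4: Continuity-corrected z = (R - 0.5 - E[R]) / SD[R] = (9 - 0.5 - 6.0000) / 1.4907 = 1.6771.
Step 5: Two-sided p-value via normal approximation = 2*(1 - Phi(|z|)) = 0.093533.
Step 6: alpha = 0.05. fail to reject H0.

R = 9, z = 1.6771, p = 0.093533, fail to reject H0.


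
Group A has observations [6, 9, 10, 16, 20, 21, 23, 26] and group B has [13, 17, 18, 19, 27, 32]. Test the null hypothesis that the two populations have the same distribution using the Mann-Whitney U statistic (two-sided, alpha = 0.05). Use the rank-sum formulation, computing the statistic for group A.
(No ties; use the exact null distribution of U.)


Step 1: Combine and sort all 14 observations; assign midranks.
sorted (value, group): (6,X), (9,X), (10,X), (13,Y), (16,X), (17,Y), (18,Y), (19,Y), (20,X), (21,X), (23,X), (26,X), (27,Y), (32,Y)
ranks: 6->1, 9->2, 10->3, 13->4, 16->5, 17->6, 18->7, 19->8, 20->9, 21->10, 23->11, 26->12, 27->13, 32->14
Step 2: Rank sum for X: R1 = 1 + 2 + 3 + 5 + 9 + 10 + 11 + 12 = 53.
Step 3: U_X = R1 - n1(n1+1)/2 = 53 - 8*9/2 = 53 - 36 = 17.
       U_Y = n1*n2 - U_X = 48 - 17 = 31.
Step 4: No ties, so the exact null distribution of U (based on enumerating the C(14,8) = 3003 equally likely rank assignments) gives the two-sided p-value.
Step 5: p-value = 0.413586; compare to alpha = 0.05. fail to reject H0.

U_X = 17, p = 0.413586, fail to reject H0 at alpha = 0.05.


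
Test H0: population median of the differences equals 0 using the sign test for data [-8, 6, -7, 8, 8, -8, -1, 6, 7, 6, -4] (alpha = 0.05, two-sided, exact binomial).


Step 1: Discard zero differences. Original n = 11; n_eff = number of nonzero differences = 11.
Nonzero differences (with sign): -8, +6, -7, +8, +8, -8, -1, +6, +7, +6, -4
Step 2: Count signs: positive = 6, negative = 5.
Step 3: Under H0: P(positive) = 0.5, so the number of positives S ~ Bin(11, 0.5).
Step 4: Two-sided exact p-value = sum of Bin(11,0.5) probabilities at or below the observed probability = 1.000000.
Step 5: alpha = 0.05. fail to reject H0.

n_eff = 11, pos = 6, neg = 5, p = 1.000000, fail to reject H0.


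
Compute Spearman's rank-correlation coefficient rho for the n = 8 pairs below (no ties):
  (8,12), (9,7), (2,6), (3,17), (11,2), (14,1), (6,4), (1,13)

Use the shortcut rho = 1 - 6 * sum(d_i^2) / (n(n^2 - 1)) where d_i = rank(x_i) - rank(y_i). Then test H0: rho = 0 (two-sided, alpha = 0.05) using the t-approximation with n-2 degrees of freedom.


Step 1: Rank x and y separately (midranks; no ties here).
rank(x): 8->5, 9->6, 2->2, 3->3, 11->7, 14->8, 6->4, 1->1
rank(y): 12->6, 7->5, 6->4, 17->8, 2->2, 1->1, 4->3, 13->7
Step 2: d_i = R_x(i) - R_y(i); compute d_i^2.
  (5-6)^2=1, (6-5)^2=1, (2-4)^2=4, (3-8)^2=25, (7-2)^2=25, (8-1)^2=49, (4-3)^2=1, (1-7)^2=36
sum(d^2) = 142.
Step 3: rho = 1 - 6*142 / (8*(8^2 - 1)) = 1 - 852/504 = -0.690476.
Step 4: Under H0, t = rho * sqrt((n-2)/(1-rho^2)) = -2.3382 ~ t(6).
Step 5: Two-sided p-value from the t-distribution with 6 df = 0.057990.
Step 6: alpha = 0.05. fail to reject H0.

rho = -0.6905, p = 0.057990, fail to reject H0 at alpha = 0.05.


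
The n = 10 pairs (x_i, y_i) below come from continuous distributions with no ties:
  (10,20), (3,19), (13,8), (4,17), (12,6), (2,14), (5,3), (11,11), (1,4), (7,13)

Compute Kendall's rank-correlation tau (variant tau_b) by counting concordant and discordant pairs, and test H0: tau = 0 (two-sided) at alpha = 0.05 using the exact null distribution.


Step 1: Enumerate the 45 unordered pairs (i,j) with i<j and classify each by sign(x_j-x_i) * sign(y_j-y_i).
  (1,2):dx=-7,dy=-1->C; (1,3):dx=+3,dy=-12->D; (1,4):dx=-6,dy=-3->C; (1,5):dx=+2,dy=-14->D
  (1,6):dx=-8,dy=-6->C; (1,7):dx=-5,dy=-17->C; (1,8):dx=+1,dy=-9->D; (1,9):dx=-9,dy=-16->C
  (1,10):dx=-3,dy=-7->C; (2,3):dx=+10,dy=-11->D; (2,4):dx=+1,dy=-2->D; (2,5):dx=+9,dy=-13->D
  (2,6):dx=-1,dy=-5->C; (2,7):dx=+2,dy=-16->D; (2,8):dx=+8,dy=-8->D; (2,9):dx=-2,dy=-15->C
  (2,10):dx=+4,dy=-6->D; (3,4):dx=-9,dy=+9->D; (3,5):dx=-1,dy=-2->C; (3,6):dx=-11,dy=+6->D
  (3,7):dx=-8,dy=-5->C; (3,8):dx=-2,dy=+3->D; (3,9):dx=-12,dy=-4->C; (3,10):dx=-6,dy=+5->D
  (4,5):dx=+8,dy=-11->D; (4,6):dx=-2,dy=-3->C; (4,7):dx=+1,dy=-14->D; (4,8):dx=+7,dy=-6->D
  (4,9):dx=-3,dy=-13->C; (4,10):dx=+3,dy=-4->D; (5,6):dx=-10,dy=+8->D; (5,7):dx=-7,dy=-3->C
  (5,8):dx=-1,dy=+5->D; (5,9):dx=-11,dy=-2->C; (5,10):dx=-5,dy=+7->D; (6,7):dx=+3,dy=-11->D
  (6,8):dx=+9,dy=-3->D; (6,9):dx=-1,dy=-10->C; (6,10):dx=+5,dy=-1->D; (7,8):dx=+6,dy=+8->C
  (7,9):dx=-4,dy=+1->D; (7,10):dx=+2,dy=+10->C; (8,9):dx=-10,dy=-7->C; (8,10):dx=-4,dy=+2->D
  (9,10):dx=+6,dy=+9->C
Step 2: C = 20, D = 25, total pairs = 45.
Step 3: tau = (C - D)/(n(n-1)/2) = (20 - 25)/45 = -0.111111.
Step 4: Exact two-sided p-value (enumerate n! = 3628800 permutations of y under H0): p = 0.727490.
Step 5: alpha = 0.05. fail to reject H0.

tau_b = -0.1111 (C=20, D=25), p = 0.727490, fail to reject H0.


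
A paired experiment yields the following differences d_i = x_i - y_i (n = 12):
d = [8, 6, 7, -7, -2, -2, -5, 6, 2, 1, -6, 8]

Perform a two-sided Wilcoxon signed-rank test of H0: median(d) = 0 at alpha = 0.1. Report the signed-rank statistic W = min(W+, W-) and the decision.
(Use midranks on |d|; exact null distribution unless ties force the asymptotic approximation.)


Step 1: Drop any zero differences (none here) and take |d_i|.
|d| = [8, 6, 7, 7, 2, 2, 5, 6, 2, 1, 6, 8]
Step 2: Midrank |d_i| (ties get averaged ranks).
ranks: |8|->11.5, |6|->7, |7|->9.5, |7|->9.5, |2|->3, |2|->3, |5|->5, |6|->7, |2|->3, |1|->1, |6|->7, |8|->11.5
Step 3: Attach original signs; sum ranks with positive sign and with negative sign.
W+ = 11.5 + 7 + 9.5 + 7 + 3 + 1 + 11.5 = 50.5
W- = 9.5 + 3 + 3 + 5 + 7 = 27.5
(Check: W+ + W- = 78 should equal n(n+1)/2 = 78.)
Step 4: Test statistic W = min(W+, W-) = 27.5.
Step 5: Ties in |d|, so use the tie-corrected normal approximation.
        E[W] = n(n+1)/4 = 12*13/4 = 39.
        Tie groups: |d|=2 (t=3), |d|=6 (t=3), |d|=7 (t=2), |d|=8 (t=2); sum(t^3 - t) = 60.
        Var[W] = n(n+1)(2n+1)/24 - sum(t^3-t)/48 = 3900/24 - 60/48 = 161.25.
        z = (W - E[W]) / sqrt(Var[W]) = (27.5 - 39) / 12.6984 = -0.9056.
        Two-sided p = 2*Phi(z) = 0.365135.
Step 6: alpha = 0.1. fail to reject H0.

W+ = 50.5, W- = 27.5, W = min = 27.5, p = 0.365135, fail to reject H0.


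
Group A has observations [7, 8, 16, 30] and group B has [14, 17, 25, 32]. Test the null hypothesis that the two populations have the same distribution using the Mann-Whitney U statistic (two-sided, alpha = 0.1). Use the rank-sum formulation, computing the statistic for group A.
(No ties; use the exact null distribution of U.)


Step 1: Combine and sort all 8 observations; assign midranks.
sorted (value, group): (7,X), (8,X), (14,Y), (16,X), (17,Y), (25,Y), (30,X), (32,Y)
ranks: 7->1, 8->2, 14->3, 16->4, 17->5, 25->6, 30->7, 32->8
Step 2: Rank sum for X: R1 = 1 + 2 + 4 + 7 = 14.
Step 3: U_X = R1 - n1(n1+1)/2 = 14 - 4*5/2 = 14 - 10 = 4.
       U_Y = n1*n2 - U_X = 16 - 4 = 12.
Step 4: No ties, so the exact null distribution of U (based on enumerating the C(8,4) = 70 equally likely rank assignments) gives the two-sided p-value.
Step 5: p-value = 0.342857; compare to alpha = 0.1. fail to reject H0.

U_X = 4, p = 0.342857, fail to reject H0 at alpha = 0.1.


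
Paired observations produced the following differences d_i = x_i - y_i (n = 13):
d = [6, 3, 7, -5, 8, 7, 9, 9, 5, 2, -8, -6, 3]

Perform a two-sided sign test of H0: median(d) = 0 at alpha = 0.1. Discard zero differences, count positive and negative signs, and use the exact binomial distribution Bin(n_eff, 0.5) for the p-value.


Step 1: Discard zero differences. Original n = 13; n_eff = number of nonzero differences = 13.
Nonzero differences (with sign): +6, +3, +7, -5, +8, +7, +9, +9, +5, +2, -8, -6, +3
Step 2: Count signs: positive = 10, negative = 3.
Step 3: Under H0: P(positive) = 0.5, so the number of positives S ~ Bin(13, 0.5).
Step 4: Two-sided exact p-value = sum of Bin(13,0.5) probabilities at or below the observed probability = 0.092285.
Step 5: alpha = 0.1. reject H0.

n_eff = 13, pos = 10, neg = 3, p = 0.092285, reject H0.


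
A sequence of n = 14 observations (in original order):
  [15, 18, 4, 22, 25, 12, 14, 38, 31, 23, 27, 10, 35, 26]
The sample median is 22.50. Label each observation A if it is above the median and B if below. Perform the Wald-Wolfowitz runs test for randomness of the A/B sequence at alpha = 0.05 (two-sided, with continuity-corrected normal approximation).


Step 1: Compute median = 22.50; label A = above, B = below.
Labels in order: BBBBABBAAAABAA  (n_A = 7, n_B = 7)
Step 2: Count runs R = 6.
Step 3: Under H0 (random ordering), E[R] = 2*n_A*n_B/(n_A+n_B) + 1 = 2*7*7/14 + 1 = 8.0000.
        Var[R] = 2*n_A*n_B*(2*n_A*n_B - n_A - n_B) / ((n_A+n_B)^2 * (n_A+n_B-1)) = 8232/2548 = 3.2308.
        SD[R] = 1.7974.
Step 4: Continuity-corrected z = (R + 0.5 - E[R]) / SD[R] = (6 + 0.5 - 8.0000) / 1.7974 = -0.8345.
Step 5: Two-sided p-value via normal approximation = 2*(1 - Phi(|z|)) = 0.403986.
Step 6: alpha = 0.05. fail to reject H0.

R = 6, z = -0.8345, p = 0.403986, fail to reject H0.


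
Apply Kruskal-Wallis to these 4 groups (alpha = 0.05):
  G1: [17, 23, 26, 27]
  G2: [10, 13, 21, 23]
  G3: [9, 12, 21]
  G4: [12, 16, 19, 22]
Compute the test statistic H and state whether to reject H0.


Step 1: Combine all N = 15 observations and assign midranks.
sorted (value, group, rank): (9,G3,1), (10,G2,2), (12,G3,3.5), (12,G4,3.5), (13,G2,5), (16,G4,6), (17,G1,7), (19,G4,8), (21,G2,9.5), (21,G3,9.5), (22,G4,11), (23,G1,12.5), (23,G2,12.5), (26,G1,14), (27,G1,15)
Step 2: Sum ranks within each group.
R_1 = 48.5 (n_1 = 4)
R_2 = 29 (n_2 = 4)
R_3 = 14 (n_3 = 3)
R_4 = 28.5 (n_4 = 4)
Step 3: H = 12/(N(N+1)) * sum(R_i^2/n_i) - 3(N+1)
     = 12/(15*16) * (48.5^2/4 + 29^2/4 + 14^2/3 + 28.5^2/4) - 3*16
     = 0.050000 * 1066.71 - 48
     = 5.335417.
Step 4: Ties present; correction factor C = 1 - 18/(15^3 - 15) = 0.994643. Corrected H = 5.335417 / 0.994643 = 5.364153.
Step 5: Under H0, H ~ chi^2(3); p-value = 0.146993.
Step 6: alpha = 0.05. fail to reject H0.

H = 5.3642, df = 3, p = 0.146993, fail to reject H0.


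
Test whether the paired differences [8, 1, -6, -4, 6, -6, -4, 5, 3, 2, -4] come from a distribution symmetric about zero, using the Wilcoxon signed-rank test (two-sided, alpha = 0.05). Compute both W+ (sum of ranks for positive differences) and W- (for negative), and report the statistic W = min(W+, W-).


Step 1: Drop any zero differences (none here) and take |d_i|.
|d| = [8, 1, 6, 4, 6, 6, 4, 5, 3, 2, 4]
Step 2: Midrank |d_i| (ties get averaged ranks).
ranks: |8|->11, |1|->1, |6|->9, |4|->5, |6|->9, |6|->9, |4|->5, |5|->7, |3|->3, |2|->2, |4|->5
Step 3: Attach original signs; sum ranks with positive sign and with negative sign.
W+ = 11 + 1 + 9 + 7 + 3 + 2 = 33
W- = 9 + 5 + 9 + 5 + 5 = 33
(Check: W+ + W- = 66 should equal n(n+1)/2 = 66.)
Step 4: Test statistic W = min(W+, W-) = 33.
Step 5: Ties in |d|, so use the tie-corrected normal approximation.
        E[W] = n(n+1)/4 = 11*12/4 = 33.
        Tie groups: |d|=4 (t=3), |d|=6 (t=3); sum(t^3 - t) = 48.
        Var[W] = n(n+1)(2n+1)/24 - sum(t^3-t)/48 = 3036/24 - 48/48 = 125.5.
        z = (W - E[W]) / sqrt(Var[W]) = (33 - 33) / 11.2027 = 0.0000.
        Two-sided p = 2*Phi(z) = 1.000000.
Step 6: alpha = 0.05. fail to reject H0.

W+ = 33, W- = 33, W = min = 33, p = 1.000000, fail to reject H0.


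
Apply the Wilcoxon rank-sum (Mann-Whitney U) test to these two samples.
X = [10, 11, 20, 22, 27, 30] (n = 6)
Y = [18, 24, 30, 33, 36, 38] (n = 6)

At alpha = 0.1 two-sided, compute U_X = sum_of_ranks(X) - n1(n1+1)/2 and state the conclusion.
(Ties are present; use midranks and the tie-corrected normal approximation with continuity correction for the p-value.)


Step 1: Combine and sort all 12 observations; assign midranks.
sorted (value, group): (10,X), (11,X), (18,Y), (20,X), (22,X), (24,Y), (27,X), (30,X), (30,Y), (33,Y), (36,Y), (38,Y)
ranks: 10->1, 11->2, 18->3, 20->4, 22->5, 24->6, 27->7, 30->8.5, 30->8.5, 33->10, 36->11, 38->12
Step 2: Rank sum for X: R1 = 1 + 2 + 4 + 5 + 7 + 8.5 = 27.5.
Step 3: U_X = R1 - n1(n1+1)/2 = 27.5 - 6*7/2 = 27.5 - 21 = 6.5.
       U_Y = n1*n2 - U_X = 36 - 6.5 = 29.5.
Step 4: Ties are present, so use the tie-corrected normal approximation (with continuity correction) for the p-value.
Step 5: p-value = 0.077648; compare to alpha = 0.1. reject H0.

U_X = 6.5, p = 0.077648, reject H0 at alpha = 0.1.


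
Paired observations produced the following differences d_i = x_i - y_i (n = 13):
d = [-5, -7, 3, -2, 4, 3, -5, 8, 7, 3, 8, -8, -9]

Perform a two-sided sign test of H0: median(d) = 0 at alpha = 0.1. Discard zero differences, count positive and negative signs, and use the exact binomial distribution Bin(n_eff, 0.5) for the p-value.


Step 1: Discard zero differences. Original n = 13; n_eff = number of nonzero differences = 13.
Nonzero differences (with sign): -5, -7, +3, -2, +4, +3, -5, +8, +7, +3, +8, -8, -9
Step 2: Count signs: positive = 7, negative = 6.
Step 3: Under H0: P(positive) = 0.5, so the number of positives S ~ Bin(13, 0.5).
Step 4: Two-sided exact p-value = sum of Bin(13,0.5) probabilities at or below the observed probability = 1.000000.
Step 5: alpha = 0.1. fail to reject H0.

n_eff = 13, pos = 7, neg = 6, p = 1.000000, fail to reject H0.


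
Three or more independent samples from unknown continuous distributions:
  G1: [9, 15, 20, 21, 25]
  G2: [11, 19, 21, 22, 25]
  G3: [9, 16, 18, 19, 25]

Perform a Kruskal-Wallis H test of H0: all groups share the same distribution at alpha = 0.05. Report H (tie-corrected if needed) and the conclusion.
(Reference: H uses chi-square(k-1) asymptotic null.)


Step 1: Combine all N = 15 observations and assign midranks.
sorted (value, group, rank): (9,G1,1.5), (9,G3,1.5), (11,G2,3), (15,G1,4), (16,G3,5), (18,G3,6), (19,G2,7.5), (19,G3,7.5), (20,G1,9), (21,G1,10.5), (21,G2,10.5), (22,G2,12), (25,G1,14), (25,G2,14), (25,G3,14)
Step 2: Sum ranks within each group.
R_1 = 39 (n_1 = 5)
R_2 = 47 (n_2 = 5)
R_3 = 34 (n_3 = 5)
Step 3: H = 12/(N(N+1)) * sum(R_i^2/n_i) - 3(N+1)
     = 12/(15*16) * (39^2/5 + 47^2/5 + 34^2/5) - 3*16
     = 0.050000 * 977.2 - 48
     = 0.860000.
Step 4: Ties present; correction factor C = 1 - 42/(15^3 - 15) = 0.987500. Corrected H = 0.860000 / 0.987500 = 0.870886.
Step 5: Under H0, H ~ chi^2(2); p-value = 0.646978.
Step 6: alpha = 0.05. fail to reject H0.

H = 0.8709, df = 2, p = 0.646978, fail to reject H0.


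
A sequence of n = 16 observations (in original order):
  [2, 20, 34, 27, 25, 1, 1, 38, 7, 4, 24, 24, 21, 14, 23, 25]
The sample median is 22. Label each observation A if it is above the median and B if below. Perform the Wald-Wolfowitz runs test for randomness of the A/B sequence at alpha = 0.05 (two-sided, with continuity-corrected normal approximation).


Step 1: Compute median = 22; label A = above, B = below.
Labels in order: BBAAABBABBAABBAA  (n_A = 8, n_B = 8)
Step 2: Count runs R = 8.
Step 3: Under H0 (random ordering), E[R] = 2*n_A*n_B/(n_A+n_B) + 1 = 2*8*8/16 + 1 = 9.0000.
        Var[R] = 2*n_A*n_B*(2*n_A*n_B - n_A - n_B) / ((n_A+n_B)^2 * (n_A+n_B-1)) = 14336/3840 = 3.7333.
        SD[R] = 1.9322.
Step 4: Continuity-corrected z = (R + 0.5 - E[R]) / SD[R] = (8 + 0.5 - 9.0000) / 1.9322 = -0.2588.
Step 5: Two-sided p-value via normal approximation = 2*(1 - Phi(|z|)) = 0.795809.
Step 6: alpha = 0.05. fail to reject H0.

R = 8, z = -0.2588, p = 0.795809, fail to reject H0.


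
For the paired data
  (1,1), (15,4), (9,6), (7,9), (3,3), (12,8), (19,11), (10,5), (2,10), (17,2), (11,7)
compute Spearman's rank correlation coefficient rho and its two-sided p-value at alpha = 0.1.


Step 1: Rank x and y separately (midranks; no ties here).
rank(x): 1->1, 15->9, 9->5, 7->4, 3->3, 12->8, 19->11, 10->6, 2->2, 17->10, 11->7
rank(y): 1->1, 4->4, 6->6, 9->9, 3->3, 8->8, 11->11, 5->5, 10->10, 2->2, 7->7
Step 2: d_i = R_x(i) - R_y(i); compute d_i^2.
  (1-1)^2=0, (9-4)^2=25, (5-6)^2=1, (4-9)^2=25, (3-3)^2=0, (8-8)^2=0, (11-11)^2=0, (6-5)^2=1, (2-10)^2=64, (10-2)^2=64, (7-7)^2=0
sum(d^2) = 180.
Step 3: rho = 1 - 6*180 / (11*(11^2 - 1)) = 1 - 1080/1320 = 0.181818.
Step 4: Under H0, t = rho * sqrt((n-2)/(1-rho^2)) = 0.5547 ~ t(9).
Step 5: Two-sided p-value from the t-distribution with 9 df = 0.592615.
Step 6: alpha = 0.1. fail to reject H0.

rho = 0.1818, p = 0.592615, fail to reject H0 at alpha = 0.1.


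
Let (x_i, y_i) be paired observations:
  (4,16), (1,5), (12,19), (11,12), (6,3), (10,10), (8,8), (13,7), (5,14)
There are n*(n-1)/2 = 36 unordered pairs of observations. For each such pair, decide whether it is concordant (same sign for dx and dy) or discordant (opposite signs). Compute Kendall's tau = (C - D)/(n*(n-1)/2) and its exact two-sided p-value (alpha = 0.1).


Step 1: Enumerate the 36 unordered pairs (i,j) with i<j and classify each by sign(x_j-x_i) * sign(y_j-y_i).
  (1,2):dx=-3,dy=-11->C; (1,3):dx=+8,dy=+3->C; (1,4):dx=+7,dy=-4->D; (1,5):dx=+2,dy=-13->D
  (1,6):dx=+6,dy=-6->D; (1,7):dx=+4,dy=-8->D; (1,8):dx=+9,dy=-9->D; (1,9):dx=+1,dy=-2->D
  (2,3):dx=+11,dy=+14->C; (2,4):dx=+10,dy=+7->C; (2,5):dx=+5,dy=-2->D; (2,6):dx=+9,dy=+5->C
  (2,7):dx=+7,dy=+3->C; (2,8):dx=+12,dy=+2->C; (2,9):dx=+4,dy=+9->C; (3,4):dx=-1,dy=-7->C
  (3,5):dx=-6,dy=-16->C; (3,6):dx=-2,dy=-9->C; (3,7):dx=-4,dy=-11->C; (3,8):dx=+1,dy=-12->D
  (3,9):dx=-7,dy=-5->C; (4,5):dx=-5,dy=-9->C; (4,6):dx=-1,dy=-2->C; (4,7):dx=-3,dy=-4->C
  (4,8):dx=+2,dy=-5->D; (4,9):dx=-6,dy=+2->D; (5,6):dx=+4,dy=+7->C; (5,7):dx=+2,dy=+5->C
  (5,8):dx=+7,dy=+4->C; (5,9):dx=-1,dy=+11->D; (6,7):dx=-2,dy=-2->C; (6,8):dx=+3,dy=-3->D
  (6,9):dx=-5,dy=+4->D; (7,8):dx=+5,dy=-1->D; (7,9):dx=-3,dy=+6->D; (8,9):dx=-8,dy=+7->D
Step 2: C = 20, D = 16, total pairs = 36.
Step 3: tau = (C - D)/(n(n-1)/2) = (20 - 16)/36 = 0.111111.
Step 4: Exact two-sided p-value (enumerate n! = 362880 permutations of y under H0): p = 0.761414.
Step 5: alpha = 0.1. fail to reject H0.

tau_b = 0.1111 (C=20, D=16), p = 0.761414, fail to reject H0.


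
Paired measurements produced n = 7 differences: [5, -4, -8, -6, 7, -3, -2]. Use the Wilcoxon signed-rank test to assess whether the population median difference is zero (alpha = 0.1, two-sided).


Step 1: Drop any zero differences (none here) and take |d_i|.
|d| = [5, 4, 8, 6, 7, 3, 2]
Step 2: Midrank |d_i| (ties get averaged ranks).
ranks: |5|->4, |4|->3, |8|->7, |6|->5, |7|->6, |3|->2, |2|->1
Step 3: Attach original signs; sum ranks with positive sign and with negative sign.
W+ = 4 + 6 = 10
W- = 3 + 7 + 5 + 2 + 1 = 18
(Check: W+ + W- = 28 should equal n(n+1)/2 = 28.)
Step 4: Test statistic W = min(W+, W-) = 10.
Step 5: No ties, so the exact null distribution over the 2^7 = 128 sign assignments gives the two-sided p-value = 0.578125.
Step 6: alpha = 0.1. fail to reject H0.

W+ = 10, W- = 18, W = min = 10, p = 0.578125, fail to reject H0.


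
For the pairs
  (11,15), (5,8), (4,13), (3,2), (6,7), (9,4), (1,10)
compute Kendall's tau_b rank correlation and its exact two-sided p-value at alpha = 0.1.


Step 1: Enumerate the 21 unordered pairs (i,j) with i<j and classify each by sign(x_j-x_i) * sign(y_j-y_i).
  (1,2):dx=-6,dy=-7->C; (1,3):dx=-7,dy=-2->C; (1,4):dx=-8,dy=-13->C; (1,5):dx=-5,dy=-8->C
  (1,6):dx=-2,dy=-11->C; (1,7):dx=-10,dy=-5->C; (2,3):dx=-1,dy=+5->D; (2,4):dx=-2,dy=-6->C
  (2,5):dx=+1,dy=-1->D; (2,6):dx=+4,dy=-4->D; (2,7):dx=-4,dy=+2->D; (3,4):dx=-1,dy=-11->C
  (3,5):dx=+2,dy=-6->D; (3,6):dx=+5,dy=-9->D; (3,7):dx=-3,dy=-3->C; (4,5):dx=+3,dy=+5->C
  (4,6):dx=+6,dy=+2->C; (4,7):dx=-2,dy=+8->D; (5,6):dx=+3,dy=-3->D; (5,7):dx=-5,dy=+3->D
  (6,7):dx=-8,dy=+6->D
Step 2: C = 11, D = 10, total pairs = 21.
Step 3: tau = (C - D)/(n(n-1)/2) = (11 - 10)/21 = 0.047619.
Step 4: Exact two-sided p-value (enumerate n! = 5040 permutations of y under H0): p = 1.000000.
Step 5: alpha = 0.1. fail to reject H0.

tau_b = 0.0476 (C=11, D=10), p = 1.000000, fail to reject H0.


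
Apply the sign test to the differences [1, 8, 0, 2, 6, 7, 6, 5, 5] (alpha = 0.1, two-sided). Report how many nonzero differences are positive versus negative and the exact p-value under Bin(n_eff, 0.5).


Step 1: Discard zero differences. Original n = 9; n_eff = number of nonzero differences = 8.
Nonzero differences (with sign): +1, +8, +2, +6, +7, +6, +5, +5
Step 2: Count signs: positive = 8, negative = 0.
Step 3: Under H0: P(positive) = 0.5, so the number of positives S ~ Bin(8, 0.5).
Step 4: Two-sided exact p-value = sum of Bin(8,0.5) probabilities at or below the observed probability = 0.007812.
Step 5: alpha = 0.1. reject H0.

n_eff = 8, pos = 8, neg = 0, p = 0.007812, reject H0.
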